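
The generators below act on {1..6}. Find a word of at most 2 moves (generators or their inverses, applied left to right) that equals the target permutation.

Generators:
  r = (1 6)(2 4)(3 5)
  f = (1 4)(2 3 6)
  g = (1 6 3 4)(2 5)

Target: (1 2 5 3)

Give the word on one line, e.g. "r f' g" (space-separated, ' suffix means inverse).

g f

  after g: (1 6 3 4)(2 5)
  after f: (1 2 5 3)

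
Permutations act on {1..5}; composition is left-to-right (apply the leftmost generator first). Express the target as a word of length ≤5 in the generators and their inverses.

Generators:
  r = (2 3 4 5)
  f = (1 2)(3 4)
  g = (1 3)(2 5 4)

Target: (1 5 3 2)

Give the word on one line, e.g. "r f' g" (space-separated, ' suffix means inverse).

  after f': (1 2)(3 4)
  after g: (1 5 4)(2 3)
  after g: (1 4 3 5 2)
  after r: (1 5 3 2)

f' g g r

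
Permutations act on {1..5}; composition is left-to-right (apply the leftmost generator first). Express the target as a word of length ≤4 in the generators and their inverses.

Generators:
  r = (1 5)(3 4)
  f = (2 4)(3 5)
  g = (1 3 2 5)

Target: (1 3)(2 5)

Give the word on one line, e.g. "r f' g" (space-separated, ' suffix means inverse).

  after f': (2 4)(3 5)
  after r: (1 5 4 2 3)
  after f': (1 3)(2 5)

f' r f'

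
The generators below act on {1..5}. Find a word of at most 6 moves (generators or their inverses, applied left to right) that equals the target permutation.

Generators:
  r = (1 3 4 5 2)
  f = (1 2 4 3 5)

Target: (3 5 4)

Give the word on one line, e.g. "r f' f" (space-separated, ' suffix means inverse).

f f r r r

  after f: (1 2 4 3 5)
  after f: (1 4 5 2 3)
  after r: (1 5)(2 4)
  after r: (1 2 5 3 4)
  after r: (3 5 4)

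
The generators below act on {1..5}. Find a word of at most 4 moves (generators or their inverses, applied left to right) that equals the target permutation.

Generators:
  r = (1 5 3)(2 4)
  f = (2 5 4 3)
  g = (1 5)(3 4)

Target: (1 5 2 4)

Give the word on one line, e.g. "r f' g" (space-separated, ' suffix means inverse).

f' g'

  after f': (2 3 4 5)
  after g': (1 5 2 4)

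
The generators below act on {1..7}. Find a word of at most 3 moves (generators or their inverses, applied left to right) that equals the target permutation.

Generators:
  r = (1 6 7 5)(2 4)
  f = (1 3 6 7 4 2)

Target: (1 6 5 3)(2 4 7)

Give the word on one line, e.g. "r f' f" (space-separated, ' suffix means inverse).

  after r': (1 5 7 6)(2 4)
  after r': (1 7)(5 6)
  after f': (1 6 5 3)(2 4 7)

r' r' f'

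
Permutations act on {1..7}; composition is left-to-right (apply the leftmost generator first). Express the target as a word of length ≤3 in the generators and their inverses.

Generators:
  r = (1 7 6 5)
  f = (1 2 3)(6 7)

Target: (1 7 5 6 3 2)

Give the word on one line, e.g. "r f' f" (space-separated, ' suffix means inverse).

  after r: (1 7 6 5)
  after r: (1 6)(5 7)
  after f': (1 7 5 6 3 2)

r r f'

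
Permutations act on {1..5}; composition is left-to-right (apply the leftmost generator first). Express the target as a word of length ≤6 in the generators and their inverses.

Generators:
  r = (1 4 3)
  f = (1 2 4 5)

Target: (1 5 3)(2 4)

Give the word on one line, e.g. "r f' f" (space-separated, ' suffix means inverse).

f r r f' f'

  after f: (1 2 4 5)
  after r: (1 2 3)(4 5)
  after r: (1 2)(3 4 5)
  after f': (2 5 3)
  after f': (1 5 3)(2 4)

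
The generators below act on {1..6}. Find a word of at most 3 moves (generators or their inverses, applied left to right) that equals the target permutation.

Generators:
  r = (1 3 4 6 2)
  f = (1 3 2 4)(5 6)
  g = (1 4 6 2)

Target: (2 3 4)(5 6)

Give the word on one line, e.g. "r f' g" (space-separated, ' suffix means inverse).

r g' f'

  after r: (1 3 4 6 2)
  after g': (1 3)
  after f': (2 3 4)(5 6)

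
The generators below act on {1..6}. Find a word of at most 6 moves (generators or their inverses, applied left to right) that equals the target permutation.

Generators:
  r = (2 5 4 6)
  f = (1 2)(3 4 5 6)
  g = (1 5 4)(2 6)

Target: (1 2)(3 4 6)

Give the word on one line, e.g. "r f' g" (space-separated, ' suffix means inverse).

  after f': (1 2)(3 6 5 4)
  after r: (1 5 6 4 3 2)
  after f': (1 4 6 3)
  after r: (1 6 3)(2 5 4)
  after g': (1 2)(3 4 6)

f' r f' r g'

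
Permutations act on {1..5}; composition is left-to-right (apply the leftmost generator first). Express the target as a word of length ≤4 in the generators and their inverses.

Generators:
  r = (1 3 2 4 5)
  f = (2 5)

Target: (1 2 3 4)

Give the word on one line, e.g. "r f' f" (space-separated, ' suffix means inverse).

  after f': (2 5)
  after r: (1 3 2)(4 5)
  after r: (1 2 3 4)

f' r r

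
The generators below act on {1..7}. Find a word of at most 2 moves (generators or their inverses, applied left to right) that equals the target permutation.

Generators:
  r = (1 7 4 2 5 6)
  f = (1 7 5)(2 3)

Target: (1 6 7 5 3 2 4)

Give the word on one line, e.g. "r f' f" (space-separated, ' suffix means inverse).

  after r': (1 6 5 2 4 7)
  after f': (1 6 7 5 3 2 4)

r' f'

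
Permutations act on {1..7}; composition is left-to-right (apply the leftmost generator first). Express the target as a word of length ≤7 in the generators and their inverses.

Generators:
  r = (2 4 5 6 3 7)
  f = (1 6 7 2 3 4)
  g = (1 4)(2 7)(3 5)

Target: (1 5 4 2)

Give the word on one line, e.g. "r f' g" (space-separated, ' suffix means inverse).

g' r f' f' f'

  after g': (1 4)(2 7)(3 5)
  after r: (1 5 7 4)(3 6)
  after f': (1 5 6 2 7 3)
  after f': (1 5)(2 6 7)(3 4)
  after f': (1 5 4 2)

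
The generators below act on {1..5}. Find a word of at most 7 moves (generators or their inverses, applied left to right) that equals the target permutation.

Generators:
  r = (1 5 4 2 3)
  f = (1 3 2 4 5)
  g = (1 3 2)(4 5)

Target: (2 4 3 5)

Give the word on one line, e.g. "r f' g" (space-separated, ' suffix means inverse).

  after g: (1 3 2)(4 5)
  after r: (2 5)
  after g: (1 3 2 4 5)
  after f: (1 2 5 3 4)
  after g: (2 4 3 5)

g r g f g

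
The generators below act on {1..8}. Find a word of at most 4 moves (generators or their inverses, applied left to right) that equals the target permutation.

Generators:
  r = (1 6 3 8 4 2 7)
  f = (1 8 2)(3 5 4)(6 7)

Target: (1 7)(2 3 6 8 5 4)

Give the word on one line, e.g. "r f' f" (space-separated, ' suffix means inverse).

  after r': (1 7 2 4 8 3 6)
  after f': (1 6 2 5 3 7 8 4)
  after f': (1 7)(2 3 6 8 5 4)

r' f' f'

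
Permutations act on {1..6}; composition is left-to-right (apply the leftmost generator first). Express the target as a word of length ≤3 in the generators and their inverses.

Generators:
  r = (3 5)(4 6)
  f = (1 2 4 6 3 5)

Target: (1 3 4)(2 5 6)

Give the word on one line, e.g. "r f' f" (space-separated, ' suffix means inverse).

  after f': (1 5 3 6 4 2)
  after f': (1 3 4)(2 5 6)

f' f'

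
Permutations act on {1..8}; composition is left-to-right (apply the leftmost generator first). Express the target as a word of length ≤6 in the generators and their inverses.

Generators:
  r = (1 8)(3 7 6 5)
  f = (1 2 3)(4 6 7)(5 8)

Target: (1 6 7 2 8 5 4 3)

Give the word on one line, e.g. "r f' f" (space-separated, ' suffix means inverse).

  after r: (1 8)(3 7 6 5)
  after r: (3 6)(5 7)
  after r: (1 8)(3 5 6 7)
  after f': (1 5 4 7 2)(3 8)
  after r': (1 6 7 2 8 5 4 3)

r r r f' r'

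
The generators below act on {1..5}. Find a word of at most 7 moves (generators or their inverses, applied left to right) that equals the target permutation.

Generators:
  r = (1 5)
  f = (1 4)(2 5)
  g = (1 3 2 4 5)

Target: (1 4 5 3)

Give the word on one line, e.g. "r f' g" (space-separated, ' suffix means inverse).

f' r g f' g

  after f': (1 4)(2 5)
  after r: (1 4 5 2)
  after g: (1 5 4)(2 3)
  after f': (1 2 3 5)
  after g: (1 4 5 3)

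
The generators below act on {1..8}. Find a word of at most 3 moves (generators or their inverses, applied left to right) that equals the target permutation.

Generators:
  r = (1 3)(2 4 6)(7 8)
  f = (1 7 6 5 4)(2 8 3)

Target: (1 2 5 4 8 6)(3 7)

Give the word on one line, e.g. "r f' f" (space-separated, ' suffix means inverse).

  after r': (1 3)(2 6 4)(7 8)
  after f: (1 2 5 4 8 6)(3 7)

r' f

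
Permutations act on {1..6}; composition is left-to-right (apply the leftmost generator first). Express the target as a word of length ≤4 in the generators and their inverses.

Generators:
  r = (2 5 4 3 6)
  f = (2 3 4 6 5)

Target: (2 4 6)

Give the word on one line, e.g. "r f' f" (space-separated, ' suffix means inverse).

  after r': (2 6 3 4 5)
  after f': (2 4 6)

r' f'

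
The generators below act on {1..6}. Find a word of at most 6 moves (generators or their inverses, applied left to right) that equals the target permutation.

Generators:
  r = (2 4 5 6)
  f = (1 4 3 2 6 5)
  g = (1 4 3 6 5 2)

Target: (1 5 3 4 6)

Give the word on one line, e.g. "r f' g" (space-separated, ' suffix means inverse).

  after g': (1 2 5 6 3 4)
  after r': (1 6 3 2 4)
  after f': (1 2)(4 5 6)
  after g': (1 5 3 4 6)

g' r' f' g'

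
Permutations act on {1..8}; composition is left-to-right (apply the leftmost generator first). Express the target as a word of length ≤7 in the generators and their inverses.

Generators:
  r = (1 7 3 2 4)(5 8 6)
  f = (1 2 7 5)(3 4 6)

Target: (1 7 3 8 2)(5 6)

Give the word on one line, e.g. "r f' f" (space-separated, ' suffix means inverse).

  after f: (1 2 7 5)(3 4 6)
  after r: (1 4 5 7 8 6 2 3)
  after f': (1 3 5 2 6)(4 7 8)
  after r: (1 2 5 4 3 8)(6 7)
  after f: (1 7 3 8 2)(5 6)

f r f' r f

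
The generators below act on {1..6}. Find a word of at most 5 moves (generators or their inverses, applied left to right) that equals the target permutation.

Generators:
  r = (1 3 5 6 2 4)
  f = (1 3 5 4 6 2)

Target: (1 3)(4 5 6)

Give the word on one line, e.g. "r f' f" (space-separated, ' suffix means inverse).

f' r f r' r'

  after f': (1 2 6 4 5 3)
  after r: (1 4 6)
  after f: (1 6 3 5 4 2)
  after r': (1 5 2 4 6)
  after r': (1 3)(4 5 6)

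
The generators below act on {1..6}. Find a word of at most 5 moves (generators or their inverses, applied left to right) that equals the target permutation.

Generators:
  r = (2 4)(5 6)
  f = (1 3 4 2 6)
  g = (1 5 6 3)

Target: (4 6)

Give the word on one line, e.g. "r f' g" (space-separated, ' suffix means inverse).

f' r g'

  after f': (1 6 2 4 3)
  after r: (1 5 6 4 3)
  after g': (4 6)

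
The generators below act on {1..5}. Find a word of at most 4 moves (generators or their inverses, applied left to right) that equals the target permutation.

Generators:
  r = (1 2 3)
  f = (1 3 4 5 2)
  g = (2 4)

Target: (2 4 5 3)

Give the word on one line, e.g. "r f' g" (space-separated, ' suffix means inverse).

  after f: (1 3 4 5 2)
  after r: (3 4 5)
  after g: (2 4 5 3)

f r g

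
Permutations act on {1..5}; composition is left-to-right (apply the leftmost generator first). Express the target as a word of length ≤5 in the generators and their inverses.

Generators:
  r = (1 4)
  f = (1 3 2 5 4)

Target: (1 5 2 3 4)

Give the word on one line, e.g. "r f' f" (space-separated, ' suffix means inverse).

r' f' r'

  after r': (1 4)
  after f': (1 5 2 3)
  after r': (1 5 2 3 4)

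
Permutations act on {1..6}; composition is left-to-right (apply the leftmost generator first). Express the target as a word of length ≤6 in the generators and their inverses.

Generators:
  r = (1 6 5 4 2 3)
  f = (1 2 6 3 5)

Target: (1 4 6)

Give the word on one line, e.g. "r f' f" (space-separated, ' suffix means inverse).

f' r' f' r' f

  after f': (1 5 3 6 2)
  after r': (1 6 4 5 2 3)
  after f': (1 2 6 4 3 5)
  after r': (1 4 2)(3 6 5)
  after f: (1 4 6)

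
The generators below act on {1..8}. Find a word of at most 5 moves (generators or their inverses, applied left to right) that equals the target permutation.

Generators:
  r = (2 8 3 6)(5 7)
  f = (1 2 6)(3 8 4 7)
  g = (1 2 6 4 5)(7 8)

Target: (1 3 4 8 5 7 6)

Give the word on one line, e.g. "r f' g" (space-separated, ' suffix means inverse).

  after g': (1 5 4 6 2)(7 8)
  after r': (1 7 2)(3 8 5 4)
  after f: (1 3 4 8 5 7 6)

g' r' f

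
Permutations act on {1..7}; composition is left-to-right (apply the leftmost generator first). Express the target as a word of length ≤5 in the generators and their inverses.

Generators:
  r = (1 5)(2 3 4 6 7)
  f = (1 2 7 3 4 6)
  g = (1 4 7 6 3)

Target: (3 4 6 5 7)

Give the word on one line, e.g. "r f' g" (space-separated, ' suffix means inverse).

  after r: (1 5)(2 3 4 6 7)
  after g': (1 5 3)(2 6 4 7)
  after g': (1 5 6)(2 7)
  after r: (3 4 6 5 7)

r g' g' r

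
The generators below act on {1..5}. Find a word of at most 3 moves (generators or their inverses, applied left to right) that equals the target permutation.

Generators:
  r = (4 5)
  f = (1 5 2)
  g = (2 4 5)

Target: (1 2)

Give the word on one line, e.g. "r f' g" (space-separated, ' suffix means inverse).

r f g

  after r: (4 5)
  after f: (1 5 4 2)
  after g: (1 2)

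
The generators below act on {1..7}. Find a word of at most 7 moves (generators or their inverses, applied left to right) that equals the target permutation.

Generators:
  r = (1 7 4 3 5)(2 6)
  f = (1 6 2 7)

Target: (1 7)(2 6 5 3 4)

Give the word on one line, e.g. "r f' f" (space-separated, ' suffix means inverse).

  after f: (1 6 2 7)
  after f: (1 2)(6 7)
  after f: (1 7 2 6)
  after r': (3 4 7 6 5)
  after f': (1 7)(2 6 5 3 4)

f f f r' f'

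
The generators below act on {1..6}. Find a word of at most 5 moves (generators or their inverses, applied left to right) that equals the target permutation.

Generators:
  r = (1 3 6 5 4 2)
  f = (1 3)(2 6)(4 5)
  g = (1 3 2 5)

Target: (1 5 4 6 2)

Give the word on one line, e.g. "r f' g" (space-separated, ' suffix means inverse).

f g r' f'

  after f: (1 3)(2 6)(4 5)
  after g: (1 2 6 5 4)
  after r': (1 4 2 3)
  after f': (1 5 4 6 2)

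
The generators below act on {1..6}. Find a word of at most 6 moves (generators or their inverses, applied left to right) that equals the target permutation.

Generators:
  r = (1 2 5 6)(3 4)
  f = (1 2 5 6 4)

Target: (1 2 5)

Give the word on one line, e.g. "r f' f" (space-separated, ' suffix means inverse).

f f r r f

  after f: (1 2 5 6 4)
  after f: (1 5 4 2 6)
  after r: (1 6 2)(3 4 5)
  after r: (4 6 5)
  after f: (1 2 5)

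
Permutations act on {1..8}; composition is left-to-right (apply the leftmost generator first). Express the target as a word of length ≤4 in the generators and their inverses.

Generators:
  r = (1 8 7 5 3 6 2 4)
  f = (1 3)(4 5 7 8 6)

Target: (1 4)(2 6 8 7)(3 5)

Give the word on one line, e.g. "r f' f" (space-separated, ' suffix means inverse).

f' f' r'

  after f': (1 3)(4 6 8 7 5)
  after f': (4 8 5 6 7)
  after r': (1 4)(2 6 8 7)(3 5)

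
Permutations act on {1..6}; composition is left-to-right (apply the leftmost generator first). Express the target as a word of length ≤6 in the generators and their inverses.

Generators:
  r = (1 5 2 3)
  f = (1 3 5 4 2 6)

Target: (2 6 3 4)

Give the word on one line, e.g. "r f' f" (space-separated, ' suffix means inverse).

  after f': (1 6 2 4 5 3)
  after r': (1 6 5 2 4)
  after f: (3 5 6 4)
  after f: (1 3 4 5)(2 6)
  after r: (2 6 3 4)

f' r' f f r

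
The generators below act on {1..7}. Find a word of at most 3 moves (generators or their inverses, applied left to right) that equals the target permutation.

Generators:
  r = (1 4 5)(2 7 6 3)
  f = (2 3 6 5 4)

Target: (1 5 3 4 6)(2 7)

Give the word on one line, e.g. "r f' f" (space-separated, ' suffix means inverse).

f f r'

  after f: (2 3 6 5 4)
  after f: (2 6 4 3 5)
  after r': (1 5 3 4 6)(2 7)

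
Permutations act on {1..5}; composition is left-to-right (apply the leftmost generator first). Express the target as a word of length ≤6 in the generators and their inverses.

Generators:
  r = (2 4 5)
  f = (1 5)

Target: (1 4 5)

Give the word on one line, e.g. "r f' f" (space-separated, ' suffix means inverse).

r f' r r f'

  after r: (2 4 5)
  after f': (1 5 2 4)
  after r: (1 2 5 4)
  after r: (1 4)
  after f': (1 4 5)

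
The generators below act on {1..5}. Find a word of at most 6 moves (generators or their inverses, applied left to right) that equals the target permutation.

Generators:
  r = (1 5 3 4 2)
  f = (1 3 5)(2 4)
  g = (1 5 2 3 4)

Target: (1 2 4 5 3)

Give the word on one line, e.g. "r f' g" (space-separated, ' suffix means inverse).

f' g' g' f'

  after f': (1 5 3)(2 4)
  after g': (2 3 4 5)
  after g': (1 4)
  after f': (1 2 4 5 3)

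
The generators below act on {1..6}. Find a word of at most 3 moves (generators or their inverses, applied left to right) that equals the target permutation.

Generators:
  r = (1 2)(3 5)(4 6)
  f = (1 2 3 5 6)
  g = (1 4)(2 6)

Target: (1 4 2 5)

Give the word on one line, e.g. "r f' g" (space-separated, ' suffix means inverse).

f g r'

  after f: (1 2 3 5 6)
  after g: (1 6 4)(2 3 5)
  after r': (1 4 2 5)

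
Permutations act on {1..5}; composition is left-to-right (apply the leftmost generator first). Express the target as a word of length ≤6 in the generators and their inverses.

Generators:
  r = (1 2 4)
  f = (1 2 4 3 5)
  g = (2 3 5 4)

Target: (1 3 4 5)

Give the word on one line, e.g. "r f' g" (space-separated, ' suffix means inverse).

g' g' f' g'

  after g': (2 4 5 3)
  after g': (2 5)(3 4)
  after f': (1 5)(2 3)
  after g': (1 3 4 5)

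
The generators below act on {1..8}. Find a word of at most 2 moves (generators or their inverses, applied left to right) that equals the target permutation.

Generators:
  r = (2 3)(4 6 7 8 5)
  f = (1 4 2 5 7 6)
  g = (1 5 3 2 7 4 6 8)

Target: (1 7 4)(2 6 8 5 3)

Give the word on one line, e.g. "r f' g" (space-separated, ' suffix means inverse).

  after f': (1 6 7 5 2 4)
  after r: (1 7 4)(2 6 8 5 3)

f' r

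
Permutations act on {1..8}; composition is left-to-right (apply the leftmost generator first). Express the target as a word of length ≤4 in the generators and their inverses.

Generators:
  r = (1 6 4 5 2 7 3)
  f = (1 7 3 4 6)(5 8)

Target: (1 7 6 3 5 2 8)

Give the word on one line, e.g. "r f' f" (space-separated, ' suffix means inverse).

  after f: (1 7 3 4 6)(5 8)
  after r': (1 2 5 8 4)(3 6)
  after f': (1 2 8 3 4 6 7)
  after r: (1 7 6 3 5 2 8)

f r' f' r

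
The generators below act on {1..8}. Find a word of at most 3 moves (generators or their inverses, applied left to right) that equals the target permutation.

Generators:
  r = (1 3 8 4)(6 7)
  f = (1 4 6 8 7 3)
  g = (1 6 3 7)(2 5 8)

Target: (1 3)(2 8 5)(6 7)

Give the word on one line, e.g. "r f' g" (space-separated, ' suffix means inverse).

g g

  after g: (1 6 3 7)(2 5 8)
  after g: (1 3)(2 8 5)(6 7)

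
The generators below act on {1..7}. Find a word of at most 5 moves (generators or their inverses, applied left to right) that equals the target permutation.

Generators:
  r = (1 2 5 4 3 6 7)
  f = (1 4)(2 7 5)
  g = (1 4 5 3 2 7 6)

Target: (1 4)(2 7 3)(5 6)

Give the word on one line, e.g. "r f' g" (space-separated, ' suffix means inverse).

f' r f' g' g'

  after f': (1 4)(2 5 7)
  after r: (1 3 6 7 5)(2 4)
  after f': (1 3 6 2)(4 5)
  after g': (1 5)(2 6 3 7)
  after g': (1 4)(2 7 3)(5 6)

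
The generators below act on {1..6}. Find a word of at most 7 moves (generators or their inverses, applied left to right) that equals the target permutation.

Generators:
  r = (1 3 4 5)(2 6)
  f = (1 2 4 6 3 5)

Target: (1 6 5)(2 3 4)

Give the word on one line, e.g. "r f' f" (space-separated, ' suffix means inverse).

r f r' r' f'

  after r: (1 3 4 5)(2 6)
  after f: (1 5 2 3 6 4)
  after r': (1 4 5 6 3 2)
  after r': (1 3 6)(2 5)
  after f': (1 6 5)(2 3 4)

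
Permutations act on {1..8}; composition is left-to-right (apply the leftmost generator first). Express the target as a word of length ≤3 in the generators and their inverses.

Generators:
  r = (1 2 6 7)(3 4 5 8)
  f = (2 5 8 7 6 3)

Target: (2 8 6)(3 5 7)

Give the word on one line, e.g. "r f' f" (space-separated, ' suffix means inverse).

f f

  after f: (2 5 8 7 6 3)
  after f: (2 8 6)(3 5 7)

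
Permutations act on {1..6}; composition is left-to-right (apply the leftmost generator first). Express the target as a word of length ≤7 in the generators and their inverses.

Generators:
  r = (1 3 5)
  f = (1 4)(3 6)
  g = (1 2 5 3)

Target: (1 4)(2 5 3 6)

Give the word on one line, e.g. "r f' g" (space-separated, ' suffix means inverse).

  after f': (1 4)(3 6)
  after g': (1 4 3 6 5 2)
  after g': (1 4 5)(2 3 6)
  after r': (1 4 3 6 2)
  after r': (1 4)(2 5 3 6)

f' g' g' r' r'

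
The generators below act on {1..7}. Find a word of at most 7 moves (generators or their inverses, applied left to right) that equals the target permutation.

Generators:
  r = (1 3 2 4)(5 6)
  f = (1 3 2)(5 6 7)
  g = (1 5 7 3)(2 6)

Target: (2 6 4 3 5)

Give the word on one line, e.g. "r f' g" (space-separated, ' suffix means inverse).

g' r' r' r' f

  after g': (1 3 7 5)(2 6)
  after r': (2 5 4)(3 7 6)
  after r': (1 4 3 7 5 2 6)
  after r': (1 2 5 3 7 6 4)
  after f: (2 6 4 3 5)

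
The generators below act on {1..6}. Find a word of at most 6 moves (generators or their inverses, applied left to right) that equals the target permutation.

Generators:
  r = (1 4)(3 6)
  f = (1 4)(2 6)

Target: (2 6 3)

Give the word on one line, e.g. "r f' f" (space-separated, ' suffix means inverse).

  after f: (1 4)(2 6)
  after r': (2 3 6)
  after f: (1 4)(2 3)
  after r': (2 6 3)

f r' f r'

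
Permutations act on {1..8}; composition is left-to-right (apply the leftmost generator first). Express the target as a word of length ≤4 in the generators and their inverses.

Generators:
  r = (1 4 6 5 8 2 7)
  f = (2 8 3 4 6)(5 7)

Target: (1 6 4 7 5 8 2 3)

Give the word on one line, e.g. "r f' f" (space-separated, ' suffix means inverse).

r' f r'

  after r': (1 7 2 8 5 6 4)
  after f: (1 5 2 3 4)(7 8)
  after r': (1 6 4 7 5 8 2 3)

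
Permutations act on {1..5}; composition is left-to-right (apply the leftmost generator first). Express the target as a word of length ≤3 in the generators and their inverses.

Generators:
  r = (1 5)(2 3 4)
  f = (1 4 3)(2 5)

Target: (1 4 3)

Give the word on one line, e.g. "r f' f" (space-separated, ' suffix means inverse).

f' f'

  after f': (1 3 4)(2 5)
  after f': (1 4 3)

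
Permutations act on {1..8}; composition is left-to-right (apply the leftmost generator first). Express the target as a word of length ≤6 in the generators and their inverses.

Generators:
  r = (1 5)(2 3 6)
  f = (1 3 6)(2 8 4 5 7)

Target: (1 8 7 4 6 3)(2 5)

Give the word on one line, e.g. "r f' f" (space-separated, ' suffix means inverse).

  after r': (1 5)(2 6 3)
  after f': (1 4 8 2 3 7 5 6)
  after f': (1 8 7 4 2)(3 5)
  after r': (1 8 7 4 6 3)(2 5)

r' f' f' r'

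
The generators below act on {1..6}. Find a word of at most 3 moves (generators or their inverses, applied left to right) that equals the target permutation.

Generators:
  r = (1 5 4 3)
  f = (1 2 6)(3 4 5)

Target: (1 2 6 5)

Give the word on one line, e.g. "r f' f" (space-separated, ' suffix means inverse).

f r

  after f: (1 2 6)(3 4 5)
  after r: (1 2 6 5)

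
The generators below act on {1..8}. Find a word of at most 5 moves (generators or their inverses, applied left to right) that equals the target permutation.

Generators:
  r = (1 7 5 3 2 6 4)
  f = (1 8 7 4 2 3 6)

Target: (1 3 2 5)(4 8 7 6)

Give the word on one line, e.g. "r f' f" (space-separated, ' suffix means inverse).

r r f' r

  after r: (1 7 5 3 2 6 4)
  after r: (1 5 2 4 7 3 6)
  after f': (1 5 4 8)(2 7)
  after r: (1 3 2 5)(4 8 7 6)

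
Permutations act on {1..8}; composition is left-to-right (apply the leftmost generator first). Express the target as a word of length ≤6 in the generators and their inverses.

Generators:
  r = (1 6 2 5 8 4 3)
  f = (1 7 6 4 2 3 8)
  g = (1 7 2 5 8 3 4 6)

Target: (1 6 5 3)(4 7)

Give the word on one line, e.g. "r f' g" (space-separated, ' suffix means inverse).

g g f r r

  after g: (1 7 2 5 8 3 4 6)
  after g: (1 2 8 4)(3 6 7 5)
  after f: (1 3 4 7 5 8 2)
  after r: (2 6)(4 7 8 5)
  after r: (1 6 5 3)(4 7)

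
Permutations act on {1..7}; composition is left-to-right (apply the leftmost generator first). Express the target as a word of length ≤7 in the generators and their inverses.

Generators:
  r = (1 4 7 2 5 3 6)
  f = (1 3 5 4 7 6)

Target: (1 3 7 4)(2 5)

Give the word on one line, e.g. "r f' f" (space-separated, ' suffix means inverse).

  after f': (1 6 7 4 5 3)
  after f': (1 7 5)(3 6 4)
  after f': (1 4)(3 7)(5 6)
  after f': (1 5 7)(3 4 6)
  after r: (1 3 7 4)(2 5)

f' f' f' f' r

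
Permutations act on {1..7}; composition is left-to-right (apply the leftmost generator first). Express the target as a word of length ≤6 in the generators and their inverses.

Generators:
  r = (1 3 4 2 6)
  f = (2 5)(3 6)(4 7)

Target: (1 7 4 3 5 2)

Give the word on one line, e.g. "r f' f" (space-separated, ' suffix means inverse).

  after r: (1 3 4 2 6)
  after f: (1 6)(2 3 7 4 5)
  after f: (1 3 4 2 6)
  after r: (1 4 6 3 2)
  after f': (1 7 4 3 5 2)

r f f r f'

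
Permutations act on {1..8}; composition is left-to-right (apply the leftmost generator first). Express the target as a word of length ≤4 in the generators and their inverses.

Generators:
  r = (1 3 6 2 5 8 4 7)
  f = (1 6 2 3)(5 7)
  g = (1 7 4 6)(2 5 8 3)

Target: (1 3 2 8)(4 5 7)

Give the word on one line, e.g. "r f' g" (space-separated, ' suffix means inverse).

f r' f' g'

  after f: (1 6 2 3)(5 7)
  after r': (1 3 7 2)(4 8 5)
  after f': (1 2 3 5 4 8 7 6)
  after g': (1 3 2 8)(4 5 7)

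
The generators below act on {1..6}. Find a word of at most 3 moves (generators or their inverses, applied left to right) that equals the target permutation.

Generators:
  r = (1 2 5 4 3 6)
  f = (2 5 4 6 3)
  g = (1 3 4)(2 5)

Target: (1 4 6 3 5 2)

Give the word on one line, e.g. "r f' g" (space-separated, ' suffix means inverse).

  after g': (1 4 3)(2 5)
  after r: (1 3 2 4 6)
  after g: (1 4 6 3 5 2)

g' r g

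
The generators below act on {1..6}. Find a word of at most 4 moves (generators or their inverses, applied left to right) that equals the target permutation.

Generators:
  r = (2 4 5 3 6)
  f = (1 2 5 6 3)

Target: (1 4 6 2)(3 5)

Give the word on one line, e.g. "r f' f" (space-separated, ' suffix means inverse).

  after r': (2 6 3 5 4)
  after r': (2 3 4 6 5)
  after f: (1 2)(3 4)
  after r: (1 4 6 2)(3 5)

r' r' f r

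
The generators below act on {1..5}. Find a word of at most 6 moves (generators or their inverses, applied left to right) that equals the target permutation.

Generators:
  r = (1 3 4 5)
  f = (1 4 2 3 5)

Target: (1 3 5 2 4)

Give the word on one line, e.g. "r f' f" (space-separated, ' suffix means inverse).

  after f: (1 4 2 3 5)
  after r': (1 3 4 2)
  after f': (1 2 5 3)
  after r: (1 2)(4 5)
  after f: (1 3 5 2 4)

f r' f' r f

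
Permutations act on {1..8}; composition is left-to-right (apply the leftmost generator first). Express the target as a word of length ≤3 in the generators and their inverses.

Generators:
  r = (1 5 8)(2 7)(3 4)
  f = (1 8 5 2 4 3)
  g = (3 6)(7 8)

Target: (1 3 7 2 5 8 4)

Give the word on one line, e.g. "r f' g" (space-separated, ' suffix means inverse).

f' f' r'

  after f': (1 3 4 2 5 8)
  after f': (1 4 5)(2 8 3)
  after r': (1 3 7 2 5 8 4)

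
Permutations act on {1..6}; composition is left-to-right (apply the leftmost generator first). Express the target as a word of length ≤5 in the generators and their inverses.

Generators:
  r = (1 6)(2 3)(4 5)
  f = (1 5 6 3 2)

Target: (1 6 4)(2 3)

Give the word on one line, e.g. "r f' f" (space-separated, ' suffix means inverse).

f' r' f'

  after f': (1 2 3 6 5)
  after r': (1 3)(4 5 6)
  after f': (1 6 4)(2 3)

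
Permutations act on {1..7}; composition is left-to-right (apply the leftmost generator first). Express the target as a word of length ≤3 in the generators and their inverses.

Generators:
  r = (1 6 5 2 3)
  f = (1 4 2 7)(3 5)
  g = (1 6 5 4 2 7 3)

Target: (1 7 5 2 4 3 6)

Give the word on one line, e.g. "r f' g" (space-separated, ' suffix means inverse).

f' r'

  after f': (1 7 2 4)(3 5)
  after r': (1 7 5 2 4 3 6)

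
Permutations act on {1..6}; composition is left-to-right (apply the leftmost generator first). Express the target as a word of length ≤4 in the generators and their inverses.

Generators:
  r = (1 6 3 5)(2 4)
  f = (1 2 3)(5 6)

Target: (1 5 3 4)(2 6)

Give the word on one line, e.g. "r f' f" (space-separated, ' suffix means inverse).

f' r' f'

  after f': (1 3 2)(5 6)
  after r': (1 6 3 4 2 5)
  after f': (1 5 3 4)(2 6)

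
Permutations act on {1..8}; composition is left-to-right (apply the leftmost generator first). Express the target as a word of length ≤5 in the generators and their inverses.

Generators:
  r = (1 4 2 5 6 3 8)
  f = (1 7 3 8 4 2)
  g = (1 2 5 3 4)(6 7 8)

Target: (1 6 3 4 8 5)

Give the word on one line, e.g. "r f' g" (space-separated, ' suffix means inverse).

r g' f g

  after r: (1 4 2 5 6 3 8)
  after g': (1 3 7 6 5 8 4)
  after f: (1 8 2)(4 7 6 5)
  after g: (1 6 3 4 8 5)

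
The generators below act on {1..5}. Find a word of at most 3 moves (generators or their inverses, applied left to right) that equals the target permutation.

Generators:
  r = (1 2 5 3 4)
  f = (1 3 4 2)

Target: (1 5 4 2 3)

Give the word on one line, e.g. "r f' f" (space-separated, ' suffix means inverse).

f r' f'

  after f: (1 3 4 2)
  after r': (1 5 2 4)
  after f': (1 5 4 2 3)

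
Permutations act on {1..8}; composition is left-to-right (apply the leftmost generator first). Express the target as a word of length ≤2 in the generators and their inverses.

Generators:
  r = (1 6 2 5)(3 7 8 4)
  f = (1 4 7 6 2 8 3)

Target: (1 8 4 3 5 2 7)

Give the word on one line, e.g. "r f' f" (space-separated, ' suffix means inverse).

f r'

  after f: (1 4 7 6 2 8 3)
  after r': (1 8 4 3 5 2 7)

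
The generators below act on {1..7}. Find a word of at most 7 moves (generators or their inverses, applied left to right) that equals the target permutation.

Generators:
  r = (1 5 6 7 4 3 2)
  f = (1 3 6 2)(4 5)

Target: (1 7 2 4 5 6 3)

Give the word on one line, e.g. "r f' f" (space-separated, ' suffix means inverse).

  after f: (1 3 6 2)(4 5)
  after r': (1 4)(3 5 7 6)
  after f: (1 5 7 2)(3 4)
  after f: (1 4 6 2 3 5 7)
  after r': (1 7 2 4 5 6 3)

f r' f f r'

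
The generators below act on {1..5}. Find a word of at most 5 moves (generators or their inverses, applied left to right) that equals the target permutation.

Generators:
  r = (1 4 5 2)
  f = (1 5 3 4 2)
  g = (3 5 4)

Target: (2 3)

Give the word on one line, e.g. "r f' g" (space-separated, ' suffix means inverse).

g' f f g' r'

  after g': (3 4 5)
  after f: (1 5 4 3 2)
  after f: (1 3)(2 5)
  after g': (1 4 5 2 3)
  after r': (2 3)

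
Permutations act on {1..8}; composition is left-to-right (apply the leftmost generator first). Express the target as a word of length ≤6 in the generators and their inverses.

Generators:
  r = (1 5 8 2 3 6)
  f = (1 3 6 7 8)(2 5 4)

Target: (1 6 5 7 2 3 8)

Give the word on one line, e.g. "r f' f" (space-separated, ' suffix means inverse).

r' f f f r'

  after r': (1 6 3 2 8 5)
  after f: (1 7 8 4 2)(3 5)
  after f: (1 8 2 3 4 5 6 7)
  after f: (2 6 8 5 7 3)
  after r': (1 6 5 7 2 3 8)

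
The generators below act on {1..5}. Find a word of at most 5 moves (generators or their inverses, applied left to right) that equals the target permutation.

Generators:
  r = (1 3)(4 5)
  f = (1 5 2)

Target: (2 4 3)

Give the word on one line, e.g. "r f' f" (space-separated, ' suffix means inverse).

r' f' r'

  after r': (1 3)(4 5)
  after f': (1 3 2 5 4)
  after r': (2 4 3)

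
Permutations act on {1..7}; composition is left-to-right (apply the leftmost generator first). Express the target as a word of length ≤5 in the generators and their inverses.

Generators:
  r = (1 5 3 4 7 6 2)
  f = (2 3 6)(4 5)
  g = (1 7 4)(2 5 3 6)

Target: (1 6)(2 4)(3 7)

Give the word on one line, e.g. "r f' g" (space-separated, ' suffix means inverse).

f' r' r'

  after f': (2 6 3)(4 5)
  after r': (1 2 7 4)(3 6 5)
  after r': (1 6)(2 4)(3 7)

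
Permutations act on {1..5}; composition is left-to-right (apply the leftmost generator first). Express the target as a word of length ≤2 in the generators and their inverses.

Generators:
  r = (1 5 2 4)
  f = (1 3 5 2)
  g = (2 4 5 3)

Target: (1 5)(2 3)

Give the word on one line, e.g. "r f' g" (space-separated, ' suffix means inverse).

  after g': (2 3 5 4)
  after r: (1 5)(2 3)

g' r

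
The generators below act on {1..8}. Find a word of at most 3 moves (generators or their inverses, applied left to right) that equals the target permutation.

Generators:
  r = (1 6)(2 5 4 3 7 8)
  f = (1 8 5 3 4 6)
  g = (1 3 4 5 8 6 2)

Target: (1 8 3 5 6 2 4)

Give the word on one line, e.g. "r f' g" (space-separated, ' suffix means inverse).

g f' f'

  after g: (1 3 4 5 8 6 2)
  after f': (1 5)(2 6)(4 8)
  after f': (1 8 3 5 6 2 4)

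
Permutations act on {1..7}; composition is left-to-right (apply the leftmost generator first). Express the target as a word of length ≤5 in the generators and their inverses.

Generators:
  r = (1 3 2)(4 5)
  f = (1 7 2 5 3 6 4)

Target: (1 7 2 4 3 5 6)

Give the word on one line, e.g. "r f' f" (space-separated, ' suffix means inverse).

r' f' r'

  after r': (1 2 3)(4 5)
  after f': (1 7)(2 5 6 3 4)
  after r': (1 7 2 4 3 5 6)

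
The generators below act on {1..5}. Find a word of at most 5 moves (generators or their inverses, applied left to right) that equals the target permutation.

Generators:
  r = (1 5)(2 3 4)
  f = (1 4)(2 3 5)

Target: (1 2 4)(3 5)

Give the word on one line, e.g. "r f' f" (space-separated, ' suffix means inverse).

r f' r'

  after r: (1 5)(2 3 4)
  after f': (1 3)(4 5)
  after r': (1 2 4)(3 5)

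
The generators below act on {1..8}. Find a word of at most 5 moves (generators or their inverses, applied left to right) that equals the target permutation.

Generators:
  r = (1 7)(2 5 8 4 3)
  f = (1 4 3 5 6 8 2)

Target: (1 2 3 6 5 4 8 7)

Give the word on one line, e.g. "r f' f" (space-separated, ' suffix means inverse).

  after f: (1 4 3 5 6 8 2)
  after f: (1 3 6 2 4 5 8)
  after r: (1 2 3 6 5 4 8 7)

f f r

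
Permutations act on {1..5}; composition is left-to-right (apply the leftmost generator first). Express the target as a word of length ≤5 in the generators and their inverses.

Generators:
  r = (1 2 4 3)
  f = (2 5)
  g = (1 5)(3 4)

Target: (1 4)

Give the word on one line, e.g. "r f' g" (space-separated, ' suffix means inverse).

f' r' f' g'

  after f': (2 5)
  after r': (1 3 4 2 5)
  after f': (1 3 4 5)
  after g': (1 4)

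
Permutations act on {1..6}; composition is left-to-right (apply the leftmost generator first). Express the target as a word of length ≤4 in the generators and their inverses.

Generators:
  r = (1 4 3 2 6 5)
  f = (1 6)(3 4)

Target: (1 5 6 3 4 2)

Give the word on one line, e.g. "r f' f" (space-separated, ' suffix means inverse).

f' r f'

  after f': (1 6)(3 4)
  after r: (1 5)(2 6 4)
  after f': (1 5 6 3 4 2)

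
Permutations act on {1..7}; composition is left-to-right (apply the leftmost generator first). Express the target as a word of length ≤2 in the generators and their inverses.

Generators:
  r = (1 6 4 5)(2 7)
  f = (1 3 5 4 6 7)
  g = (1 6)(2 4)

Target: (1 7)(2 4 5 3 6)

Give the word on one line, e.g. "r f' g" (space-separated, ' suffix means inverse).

f' g

  after f': (1 7 6 4 5 3)
  after g: (1 7)(2 4 5 3 6)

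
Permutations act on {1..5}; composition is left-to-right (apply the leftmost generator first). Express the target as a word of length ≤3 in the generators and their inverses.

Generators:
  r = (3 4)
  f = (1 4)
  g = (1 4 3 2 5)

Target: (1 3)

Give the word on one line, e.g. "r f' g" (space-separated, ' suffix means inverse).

  after r': (3 4)
  after f: (1 4 3)
  after r: (1 3)

r' f r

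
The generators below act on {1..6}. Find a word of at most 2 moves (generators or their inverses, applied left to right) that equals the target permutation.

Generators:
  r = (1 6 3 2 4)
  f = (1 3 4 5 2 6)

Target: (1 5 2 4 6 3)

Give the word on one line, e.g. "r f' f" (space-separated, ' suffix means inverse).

  after r': (1 4 2 3 6)
  after f: (1 5 2 4 6 3)

r' f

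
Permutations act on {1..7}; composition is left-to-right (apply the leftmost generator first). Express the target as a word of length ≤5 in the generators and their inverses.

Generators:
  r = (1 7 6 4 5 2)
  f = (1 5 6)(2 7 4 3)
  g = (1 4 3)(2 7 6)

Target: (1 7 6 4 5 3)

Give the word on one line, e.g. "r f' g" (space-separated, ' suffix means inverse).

  after g: (1 4 3)(2 7 6)
  after r: (1 5 2 6)(3 7 4)
  after f': (2 5 3)
  after r: (1 7 6 4 5 3)

g r f' r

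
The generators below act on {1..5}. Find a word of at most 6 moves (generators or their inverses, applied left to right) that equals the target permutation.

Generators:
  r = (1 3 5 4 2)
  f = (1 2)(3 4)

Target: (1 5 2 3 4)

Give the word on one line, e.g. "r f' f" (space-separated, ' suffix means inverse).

  after f': (1 2)(3 4)
  after r': (1 4)(3 5)
  after f': (1 3 5 4 2)
  after r: (1 5 2 3 4)

f' r' f' r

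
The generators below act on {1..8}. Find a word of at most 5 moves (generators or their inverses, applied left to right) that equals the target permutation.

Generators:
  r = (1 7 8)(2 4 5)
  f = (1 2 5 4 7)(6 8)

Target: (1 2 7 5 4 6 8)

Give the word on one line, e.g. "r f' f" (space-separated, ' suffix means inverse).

  after f: (1 2 5 4 7)(6 8)
  after r': (1 5 2 4)(6 7 8)
  after r': (1 4 8 6)
  after f': (1 5 2)(4 6 7)
  after r: (1 2 7 5 4 6 8)

f r' r' f' r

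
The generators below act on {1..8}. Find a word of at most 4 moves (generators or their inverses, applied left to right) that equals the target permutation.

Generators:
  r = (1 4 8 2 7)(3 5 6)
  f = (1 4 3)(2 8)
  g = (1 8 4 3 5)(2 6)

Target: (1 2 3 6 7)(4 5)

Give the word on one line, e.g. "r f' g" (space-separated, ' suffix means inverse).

  after g: (1 8 4 3 5)(2 6)
  after r: (1 2 3 6 7)(4 5)

g r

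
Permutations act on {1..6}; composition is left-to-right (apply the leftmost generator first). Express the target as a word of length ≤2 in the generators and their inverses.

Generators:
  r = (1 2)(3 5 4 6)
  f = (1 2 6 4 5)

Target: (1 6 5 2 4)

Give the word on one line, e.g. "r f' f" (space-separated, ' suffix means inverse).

  after f: (1 2 6 4 5)
  after f: (1 6 5 2 4)

f f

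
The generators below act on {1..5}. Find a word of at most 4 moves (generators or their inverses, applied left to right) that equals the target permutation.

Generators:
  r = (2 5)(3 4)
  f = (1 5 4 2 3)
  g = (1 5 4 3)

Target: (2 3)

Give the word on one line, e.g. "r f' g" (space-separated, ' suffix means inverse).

g' f

  after g': (1 3 4 5)
  after f: (2 3)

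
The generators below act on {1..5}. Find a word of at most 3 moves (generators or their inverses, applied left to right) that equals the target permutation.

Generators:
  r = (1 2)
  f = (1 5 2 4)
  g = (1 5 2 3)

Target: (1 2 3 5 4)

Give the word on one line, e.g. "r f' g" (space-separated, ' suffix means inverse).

  after g: (1 5 2 3)
  after f: (1 2 3 5 4)

g f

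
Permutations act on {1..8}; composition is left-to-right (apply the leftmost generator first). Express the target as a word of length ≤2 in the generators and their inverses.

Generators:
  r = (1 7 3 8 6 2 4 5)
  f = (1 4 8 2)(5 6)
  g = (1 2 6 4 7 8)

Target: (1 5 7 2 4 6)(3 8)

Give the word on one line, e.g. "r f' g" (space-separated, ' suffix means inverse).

  after r': (1 5 4 2 6 8 3 7)
  after g: (1 5 7 2 4 6)(3 8)

r' g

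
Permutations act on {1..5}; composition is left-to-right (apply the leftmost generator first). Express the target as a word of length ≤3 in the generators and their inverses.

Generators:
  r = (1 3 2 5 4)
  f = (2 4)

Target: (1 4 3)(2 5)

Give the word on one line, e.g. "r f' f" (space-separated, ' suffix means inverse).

f' r'

  after f': (2 4)
  after r': (1 4 3)(2 5)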